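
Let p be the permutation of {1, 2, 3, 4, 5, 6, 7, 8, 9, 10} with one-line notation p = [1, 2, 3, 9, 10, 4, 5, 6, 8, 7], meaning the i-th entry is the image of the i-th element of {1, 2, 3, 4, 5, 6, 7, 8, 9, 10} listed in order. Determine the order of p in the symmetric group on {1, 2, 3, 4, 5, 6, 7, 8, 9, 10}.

The disjoint-cycle form of p has cycle lengths 4, 3, 1, 1, 1.
The order of p is the least common multiple of its cycle lengths: lcm(4, 3) = 12.

12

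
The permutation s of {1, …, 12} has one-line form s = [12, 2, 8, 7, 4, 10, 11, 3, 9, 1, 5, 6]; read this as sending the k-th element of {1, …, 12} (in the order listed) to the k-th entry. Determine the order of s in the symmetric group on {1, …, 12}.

Writing s as disjoint cycles, the cycle lengths are 4, 4, 2, 1, 1.
Since disjoint cycles commute, ord(s) = lcm(4, 4, 2) = 4.

4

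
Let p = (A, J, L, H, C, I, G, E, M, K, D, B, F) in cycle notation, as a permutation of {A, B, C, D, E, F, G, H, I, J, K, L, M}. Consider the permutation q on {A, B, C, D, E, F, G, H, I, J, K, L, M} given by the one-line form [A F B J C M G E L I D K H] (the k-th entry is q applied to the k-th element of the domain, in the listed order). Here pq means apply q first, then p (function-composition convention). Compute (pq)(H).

q(H) = E, then p(E) = M; composing gives (pq)(H) = M.

M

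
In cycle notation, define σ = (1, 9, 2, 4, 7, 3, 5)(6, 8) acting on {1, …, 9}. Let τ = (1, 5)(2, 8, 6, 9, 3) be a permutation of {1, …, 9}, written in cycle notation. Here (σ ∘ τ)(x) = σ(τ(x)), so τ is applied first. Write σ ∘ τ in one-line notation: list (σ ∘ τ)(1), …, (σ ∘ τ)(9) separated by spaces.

(σ ∘ τ)(x) = σ(τ(x)). Computing each image: σ(τ(1)) = σ(5) = 1, σ(τ(2)) = σ(8) = 6, σ(τ(3)) = σ(2) = 4, σ(τ(4)) = σ(4) = 7, σ(τ(5)) = σ(1) = 9, σ(τ(6)) = σ(9) = 2, σ(τ(7)) = σ(7) = 3, σ(τ(8)) = σ(6) = 8, σ(τ(9)) = σ(3) = 5.
Hence σ ∘ τ = [1 6 4 7 9 2 3 8 5].

1 6 4 7 9 2 3 8 5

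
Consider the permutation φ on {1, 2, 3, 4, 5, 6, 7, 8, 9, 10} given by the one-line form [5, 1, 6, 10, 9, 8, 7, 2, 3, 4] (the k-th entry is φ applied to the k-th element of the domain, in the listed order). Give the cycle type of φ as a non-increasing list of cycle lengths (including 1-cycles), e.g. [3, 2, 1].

[7, 2, 1]

The disjoint cycles are (1, 5, 9, 3, 6, 8, 2)(4, 10)(7), with lengths 7, 2, 1 in non-increasing order.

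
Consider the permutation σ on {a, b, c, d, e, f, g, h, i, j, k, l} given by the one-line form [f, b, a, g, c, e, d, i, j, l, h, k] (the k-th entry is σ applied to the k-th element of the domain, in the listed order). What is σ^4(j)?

i

Tracing j → l → … returns to j after 5 steps, so j lies in a 5-cycle (h i j l k).
Stepping 4 places around the cycle: j → l → k → h → i.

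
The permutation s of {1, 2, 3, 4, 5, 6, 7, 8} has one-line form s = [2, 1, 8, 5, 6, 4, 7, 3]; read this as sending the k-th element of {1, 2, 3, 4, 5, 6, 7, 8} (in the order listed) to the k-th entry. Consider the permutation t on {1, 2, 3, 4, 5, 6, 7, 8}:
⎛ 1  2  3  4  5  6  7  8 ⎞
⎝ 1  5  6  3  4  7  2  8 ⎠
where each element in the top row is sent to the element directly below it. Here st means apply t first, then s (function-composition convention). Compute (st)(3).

4

(st)(3) = s(t(3)). t(3) = 6, then s(6) = 4. So (st)(3) = 4.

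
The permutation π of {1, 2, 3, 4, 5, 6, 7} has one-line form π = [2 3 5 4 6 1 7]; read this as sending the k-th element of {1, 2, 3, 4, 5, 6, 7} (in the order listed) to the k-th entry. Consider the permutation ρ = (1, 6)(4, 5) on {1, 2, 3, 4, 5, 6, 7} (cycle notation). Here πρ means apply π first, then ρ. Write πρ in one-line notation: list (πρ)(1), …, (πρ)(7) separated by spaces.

For each element, apply π then ρ: 1 → 2 → 2; 2 → 3 → 3; 3 → 5 → 4; 4 → 4 → 5; 5 → 6 → 1; 6 → 1 → 6; 7 → 7 → 7.
Collecting the images, πρ = [2 3 4 5 1 6 7].

2 3 4 5 1 6 7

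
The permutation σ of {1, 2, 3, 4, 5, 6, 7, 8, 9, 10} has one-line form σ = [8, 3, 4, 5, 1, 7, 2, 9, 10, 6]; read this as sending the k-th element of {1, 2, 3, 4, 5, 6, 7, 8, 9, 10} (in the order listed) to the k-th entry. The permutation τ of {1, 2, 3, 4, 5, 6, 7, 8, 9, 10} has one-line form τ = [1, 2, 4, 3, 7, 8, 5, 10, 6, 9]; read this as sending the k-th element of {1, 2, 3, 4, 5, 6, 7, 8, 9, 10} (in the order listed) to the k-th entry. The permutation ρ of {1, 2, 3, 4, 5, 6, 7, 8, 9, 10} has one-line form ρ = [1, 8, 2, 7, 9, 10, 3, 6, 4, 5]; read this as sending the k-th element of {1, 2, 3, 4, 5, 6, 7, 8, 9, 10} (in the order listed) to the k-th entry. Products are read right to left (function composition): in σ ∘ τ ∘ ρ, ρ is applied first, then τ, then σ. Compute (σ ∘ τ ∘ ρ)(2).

6

(σ ∘ τ ∘ ρ)(2) = σ(τ(ρ(2))). ρ(2) = 8, then τ(8) = 10, then σ(10) = 6, so the result is 6.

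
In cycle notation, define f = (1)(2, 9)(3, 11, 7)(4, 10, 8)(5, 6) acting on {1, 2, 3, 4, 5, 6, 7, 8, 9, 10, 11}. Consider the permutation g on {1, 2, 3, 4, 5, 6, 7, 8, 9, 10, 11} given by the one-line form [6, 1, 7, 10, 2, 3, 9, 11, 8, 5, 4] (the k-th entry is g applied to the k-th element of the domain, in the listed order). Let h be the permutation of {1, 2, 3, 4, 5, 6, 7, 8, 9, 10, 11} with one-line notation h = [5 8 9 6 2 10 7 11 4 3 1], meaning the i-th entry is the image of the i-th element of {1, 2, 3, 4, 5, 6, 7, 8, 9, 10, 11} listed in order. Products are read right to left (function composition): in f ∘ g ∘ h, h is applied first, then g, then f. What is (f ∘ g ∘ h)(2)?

(f ∘ g ∘ h)(2) = f(g(h(2))). h(2) = 8, then g(8) = 11, then f(11) = 7, so the result is 7.

7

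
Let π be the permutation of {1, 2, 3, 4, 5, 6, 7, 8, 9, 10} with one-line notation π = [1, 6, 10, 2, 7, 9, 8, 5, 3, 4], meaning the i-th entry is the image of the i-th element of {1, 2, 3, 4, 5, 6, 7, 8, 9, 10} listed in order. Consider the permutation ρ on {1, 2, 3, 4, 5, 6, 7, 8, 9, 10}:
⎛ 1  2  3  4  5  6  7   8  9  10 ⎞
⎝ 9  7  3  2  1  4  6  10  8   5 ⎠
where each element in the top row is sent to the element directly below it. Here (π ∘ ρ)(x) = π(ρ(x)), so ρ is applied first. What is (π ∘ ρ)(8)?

First apply ρ: ρ(8) = 10, then π(10) = 4. Thus (π ∘ ρ)(8) = 4.

4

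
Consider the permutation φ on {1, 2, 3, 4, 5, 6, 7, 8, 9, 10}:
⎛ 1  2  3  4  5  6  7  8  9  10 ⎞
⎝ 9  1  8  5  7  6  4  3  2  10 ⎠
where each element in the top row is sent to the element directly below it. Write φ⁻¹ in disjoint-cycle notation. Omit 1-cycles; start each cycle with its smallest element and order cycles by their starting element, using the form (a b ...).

(1 2 9)(3 8)(4 7 5)

The cycle decomposition of φ is (1 9 2)(3 8)(4 5 7).
The inverse reverses every cycle; in canonical form, φ⁻¹ = (1 2 9)(3 8)(4 7 5).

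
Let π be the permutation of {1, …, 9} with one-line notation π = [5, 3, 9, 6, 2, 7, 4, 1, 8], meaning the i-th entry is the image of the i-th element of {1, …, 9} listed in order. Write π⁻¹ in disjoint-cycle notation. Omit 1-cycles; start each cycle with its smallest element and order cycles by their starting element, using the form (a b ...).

First write π in disjoint cycles: (1 5 2 3 9 8)(4 6 7).
Reversing each cycle (and rotating so the smallest element leads) gives π⁻¹ = (1 8 9 3 2 5)(4 7 6).

(1 8 9 3 2 5)(4 7 6)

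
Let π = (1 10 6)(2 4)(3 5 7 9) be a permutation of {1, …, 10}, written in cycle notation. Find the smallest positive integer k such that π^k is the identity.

The disjoint cycles have lengths 4, 3, 2, 1.
Since disjoint cycles commute, ord(π) = lcm(4, 3, 2) = 12.

12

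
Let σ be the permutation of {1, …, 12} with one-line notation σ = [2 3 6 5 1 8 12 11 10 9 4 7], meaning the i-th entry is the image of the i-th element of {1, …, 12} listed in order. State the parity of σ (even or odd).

In disjoint-cycle form the cycle lengths are 8, 2, 2.
A cycle is odd iff its length is even; σ has 3 even-length cycles, so sgn(σ) = (−1)^3 and σ is odd.

odd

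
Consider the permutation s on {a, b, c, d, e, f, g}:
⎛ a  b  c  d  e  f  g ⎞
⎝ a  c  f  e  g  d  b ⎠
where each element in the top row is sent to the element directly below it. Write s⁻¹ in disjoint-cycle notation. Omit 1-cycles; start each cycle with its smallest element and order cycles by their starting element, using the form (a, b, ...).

(b, g, e, d, f, c)

First write s in disjoint cycles: (b, c, f, d, e, g).
Reversing each cycle (and rotating so the smallest element leads) gives s⁻¹ = (b, g, e, d, f, c).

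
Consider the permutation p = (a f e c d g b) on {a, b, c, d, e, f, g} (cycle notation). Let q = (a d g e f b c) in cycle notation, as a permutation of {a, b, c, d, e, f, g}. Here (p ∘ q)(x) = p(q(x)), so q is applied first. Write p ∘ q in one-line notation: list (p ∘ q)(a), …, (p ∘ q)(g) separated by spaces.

g d f b e a c

Chase each element through q then p: a → d → g; b → c → d; c → a → f; d → g → b; e → f → e; f → b → a; g → e → c.
So p ∘ q in one-line form is g d f b e a c.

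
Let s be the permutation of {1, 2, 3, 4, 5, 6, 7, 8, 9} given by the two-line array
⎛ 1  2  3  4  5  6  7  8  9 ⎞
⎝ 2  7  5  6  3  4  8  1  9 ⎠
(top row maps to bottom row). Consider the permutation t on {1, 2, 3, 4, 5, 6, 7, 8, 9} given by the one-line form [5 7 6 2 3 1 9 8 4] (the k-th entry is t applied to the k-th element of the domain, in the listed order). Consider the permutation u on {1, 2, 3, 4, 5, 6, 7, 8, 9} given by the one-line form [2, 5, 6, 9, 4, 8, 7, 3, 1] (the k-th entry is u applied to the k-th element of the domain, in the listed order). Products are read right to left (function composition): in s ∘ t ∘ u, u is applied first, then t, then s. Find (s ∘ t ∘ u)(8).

4

Apply the permutations in order: u(8) = 3, then t(3) = 6, then s(6) = 4. So (s ∘ t ∘ u)(8) = 4.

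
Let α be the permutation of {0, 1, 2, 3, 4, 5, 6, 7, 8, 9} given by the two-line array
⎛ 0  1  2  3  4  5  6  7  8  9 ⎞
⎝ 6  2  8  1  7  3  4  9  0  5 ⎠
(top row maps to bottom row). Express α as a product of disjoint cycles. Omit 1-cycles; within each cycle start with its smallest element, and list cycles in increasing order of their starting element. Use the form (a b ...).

Start at 0 and follow images: 0 → 6 → 4 → 7 → 9 → 5 → 3 → 1 → 2 → 8 → 0, giving the cycle (0 6 4 7 9 5 3 1 2 8).
Continuing from each remaining unvisited element yields (0 6 4 7 9 5 3 1 2 8).

(0 6 4 7 9 5 3 1 2 8)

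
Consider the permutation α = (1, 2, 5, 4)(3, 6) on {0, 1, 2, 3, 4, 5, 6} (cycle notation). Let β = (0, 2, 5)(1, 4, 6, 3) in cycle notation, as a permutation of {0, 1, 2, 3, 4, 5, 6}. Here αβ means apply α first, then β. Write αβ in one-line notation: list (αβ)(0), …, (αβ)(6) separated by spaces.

For each element, apply α then β: 0 → 0 → 2; 1 → 2 → 5; 2 → 5 → 0; 3 → 6 → 3; 4 → 1 → 4; 5 → 4 → 6; 6 → 3 → 1.
Collecting the images, αβ = [2 5 0 3 4 6 1].

2 5 0 3 4 6 1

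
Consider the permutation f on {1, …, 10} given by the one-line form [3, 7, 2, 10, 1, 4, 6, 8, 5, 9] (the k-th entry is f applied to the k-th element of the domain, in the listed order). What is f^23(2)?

9

Tracing 2 → 7 → … returns to 2 after 9 steps, so 2 lies in a 9-cycle (1, 3, 2, 7, 6, 4, 10, 9, 5).
Powers repeat with period 9 on this cycle, and 23 mod 9 = 5, so f^23(2) = f^5(2).
Stepping 5 places around the cycle: 2 → 7 → 6 → 4 → 10 → 9.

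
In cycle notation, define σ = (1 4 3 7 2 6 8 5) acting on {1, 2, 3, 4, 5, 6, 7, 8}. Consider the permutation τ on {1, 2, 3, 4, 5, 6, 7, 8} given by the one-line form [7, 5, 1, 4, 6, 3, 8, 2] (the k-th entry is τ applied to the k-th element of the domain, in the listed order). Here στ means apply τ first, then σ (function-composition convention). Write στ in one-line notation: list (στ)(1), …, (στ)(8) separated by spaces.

2 1 4 3 8 7 5 6

(στ)(x) = σ(τ(x)). Computing each image: σ(τ(1)) = σ(7) = 2, σ(τ(2)) = σ(5) = 1, σ(τ(3)) = σ(1) = 4, σ(τ(4)) = σ(4) = 3, σ(τ(5)) = σ(6) = 8, σ(τ(6)) = σ(3) = 7, σ(τ(7)) = σ(8) = 5, σ(τ(8)) = σ(2) = 6.
Hence στ = [2 1 4 3 8 7 5 6].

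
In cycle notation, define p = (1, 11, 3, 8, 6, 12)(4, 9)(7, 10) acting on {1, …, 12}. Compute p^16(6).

3

6 lies in the 6-cycle (1, 11, 3, 8, 6, 12).
On a 6-cycle, p^6 is the identity, so p^16 = p^4 there (16 ≡ 4 mod 6).
Stepping 4 places around the cycle: 6 → 12 → 1 → 11 → 3.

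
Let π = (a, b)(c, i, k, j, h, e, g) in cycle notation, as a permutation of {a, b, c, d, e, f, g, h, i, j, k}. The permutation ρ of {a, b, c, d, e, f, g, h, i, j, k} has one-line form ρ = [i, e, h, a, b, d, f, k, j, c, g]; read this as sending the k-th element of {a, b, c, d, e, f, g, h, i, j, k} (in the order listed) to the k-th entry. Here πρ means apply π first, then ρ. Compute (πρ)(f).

π(f) = f, then ρ(f) = d; composing gives (πρ)(f) = d.

d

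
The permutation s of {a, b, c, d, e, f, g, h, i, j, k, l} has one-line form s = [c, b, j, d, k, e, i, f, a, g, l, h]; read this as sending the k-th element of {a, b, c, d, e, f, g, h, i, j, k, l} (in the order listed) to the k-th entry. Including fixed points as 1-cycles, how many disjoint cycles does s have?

The cycle decomposition is (a, c, j, g, i)(b)(d)(e, k, l, h, f), which has 4 cycles (counting 1-cycles).

4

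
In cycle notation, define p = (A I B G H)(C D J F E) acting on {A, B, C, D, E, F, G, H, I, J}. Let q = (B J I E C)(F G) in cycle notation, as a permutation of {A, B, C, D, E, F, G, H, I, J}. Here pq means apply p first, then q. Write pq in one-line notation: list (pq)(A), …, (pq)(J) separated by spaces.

E F D I B C H A J G

For each element, apply p then q: A → I → E; B → G → F; C → D → D; D → J → I; E → C → B; F → E → C; G → H → H; H → A → A; I → B → J; J → F → G.
Collecting the images, pq = [E F D I B C H A J G].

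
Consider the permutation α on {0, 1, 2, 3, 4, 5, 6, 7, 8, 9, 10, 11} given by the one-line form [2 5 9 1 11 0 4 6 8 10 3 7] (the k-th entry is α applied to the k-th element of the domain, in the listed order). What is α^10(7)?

4

Tracing 7 → 6 → … returns to 7 after 4 steps, so 7 lies in a 4-cycle (4 11 7 6).
On a 4-cycle, α^4 is the identity, so α^10 = α^2 there (10 ≡ 2 mod 4).
Advancing 2 steps from 7: 7 → 6 → 4.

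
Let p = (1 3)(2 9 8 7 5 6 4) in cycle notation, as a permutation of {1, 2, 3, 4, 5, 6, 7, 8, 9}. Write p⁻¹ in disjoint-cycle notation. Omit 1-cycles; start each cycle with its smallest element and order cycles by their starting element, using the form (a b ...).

The inverse reverses each cycle.
After reversing and putting each cycle's least element first, p⁻¹ = (1 3)(2 4 6 5 7 8 9).

(1 3)(2 4 6 5 7 8 9)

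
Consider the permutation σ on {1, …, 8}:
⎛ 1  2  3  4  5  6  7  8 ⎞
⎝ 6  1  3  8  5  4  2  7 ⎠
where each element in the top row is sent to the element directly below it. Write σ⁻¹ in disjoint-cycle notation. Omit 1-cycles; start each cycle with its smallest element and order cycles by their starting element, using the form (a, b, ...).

The cycle decomposition of σ is (1, 6, 4, 8, 7, 2).
Reversing each cycle (and rotating so the smallest element leads) gives σ⁻¹ = (1, 2, 7, 8, 4, 6).

(1, 2, 7, 8, 4, 6)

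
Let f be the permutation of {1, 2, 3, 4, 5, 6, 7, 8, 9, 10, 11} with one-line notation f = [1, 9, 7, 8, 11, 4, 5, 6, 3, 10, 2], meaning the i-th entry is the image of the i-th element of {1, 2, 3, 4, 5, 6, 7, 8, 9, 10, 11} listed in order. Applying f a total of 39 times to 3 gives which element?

11

Tracing 3 → 7 → … returns to 3 after 6 steps, so 3 lies in a 6-cycle (2, 9, 3, 7, 5, 11).
Since the cycle has length 6, f^39 acts on it the same as f^3 (39 mod 6 = 3).
Stepping 3 places around the cycle: 3 → 7 → 5 → 11.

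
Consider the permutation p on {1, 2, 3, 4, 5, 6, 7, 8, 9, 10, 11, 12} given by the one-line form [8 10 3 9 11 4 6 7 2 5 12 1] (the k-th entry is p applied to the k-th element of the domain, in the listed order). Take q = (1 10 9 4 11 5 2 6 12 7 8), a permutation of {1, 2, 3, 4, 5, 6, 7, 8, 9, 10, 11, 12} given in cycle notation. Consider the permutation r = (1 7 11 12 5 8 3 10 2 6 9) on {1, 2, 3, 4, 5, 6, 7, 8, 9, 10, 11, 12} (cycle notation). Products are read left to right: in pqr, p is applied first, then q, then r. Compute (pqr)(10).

Chase 10: p(10) = 5; q(5) = 2; r(2) = 6. Hence (pqr)(10) = 6.

6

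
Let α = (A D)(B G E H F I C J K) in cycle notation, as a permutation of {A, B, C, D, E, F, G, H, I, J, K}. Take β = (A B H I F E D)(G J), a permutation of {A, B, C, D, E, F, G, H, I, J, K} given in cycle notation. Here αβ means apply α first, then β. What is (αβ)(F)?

(αβ)(F) = β(α(F)). α(F) = I, then β(I) = F. So (αβ)(F) = F.

F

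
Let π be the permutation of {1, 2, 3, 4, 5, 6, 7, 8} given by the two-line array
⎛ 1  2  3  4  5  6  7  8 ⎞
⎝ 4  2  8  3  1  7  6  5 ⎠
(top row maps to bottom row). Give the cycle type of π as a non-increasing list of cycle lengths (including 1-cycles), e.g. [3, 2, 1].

The disjoint cycles are (1 4 3 8 5)(2)(6 7), with lengths 5, 2, 1 in non-increasing order.

[5, 2, 1]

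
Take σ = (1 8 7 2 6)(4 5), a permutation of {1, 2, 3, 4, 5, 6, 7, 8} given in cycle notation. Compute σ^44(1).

1 lies in the 5-cycle (1 8 7 2 6).
Since the cycle has length 5, σ^44 acts on it the same as σ^4 (44 mod 5 = 4).
Stepping 4 places around the cycle: 1 → 8 → 7 → 2 → 6.

6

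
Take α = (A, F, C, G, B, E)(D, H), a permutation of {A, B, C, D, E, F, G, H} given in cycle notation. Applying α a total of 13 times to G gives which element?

G lies in the 6-cycle (A, F, C, G, B, E).
On a 6-cycle, α^6 is the identity, so α^13 = α^1 there (13 ≡ 1 mod 6).
Advancing 1 step from G: G → B.

B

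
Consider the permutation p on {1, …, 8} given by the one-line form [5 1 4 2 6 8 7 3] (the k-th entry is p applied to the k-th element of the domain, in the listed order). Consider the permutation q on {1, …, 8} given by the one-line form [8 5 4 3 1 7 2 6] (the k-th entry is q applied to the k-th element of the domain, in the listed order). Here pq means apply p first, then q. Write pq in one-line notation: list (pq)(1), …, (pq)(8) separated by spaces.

For each element, apply p then q: 1 → 5 → 1; 2 → 1 → 8; 3 → 4 → 3; 4 → 2 → 5; 5 → 6 → 7; 6 → 8 → 6; 7 → 7 → 2; 8 → 3 → 4.
So pq in one-line form is 1 8 3 5 7 6 2 4.

1 8 3 5 7 6 2 4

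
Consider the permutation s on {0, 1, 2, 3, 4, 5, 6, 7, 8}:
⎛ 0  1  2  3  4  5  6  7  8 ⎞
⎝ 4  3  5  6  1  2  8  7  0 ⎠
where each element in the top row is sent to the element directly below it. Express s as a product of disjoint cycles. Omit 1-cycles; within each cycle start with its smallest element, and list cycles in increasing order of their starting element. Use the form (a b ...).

From 0: 0 → 4 → 1 → 3 → 6 → 8 → 0, closing the cycle (0 4 1 3 6 8).
Repeating from the next unused element and collecting all non-trivial cycles gives (0 4 1 3 6 8)(2 5).

(0 4 1 3 6 8)(2 5)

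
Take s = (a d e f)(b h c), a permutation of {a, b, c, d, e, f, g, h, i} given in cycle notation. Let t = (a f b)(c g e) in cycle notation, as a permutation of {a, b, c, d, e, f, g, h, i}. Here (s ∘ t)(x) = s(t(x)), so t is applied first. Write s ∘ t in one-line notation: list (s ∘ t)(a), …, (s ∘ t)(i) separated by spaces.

(s ∘ t)(x) = s(t(x)). Computing each image: s(t(a)) = s(f) = a, s(t(b)) = s(a) = d, s(t(c)) = s(g) = g, s(t(d)) = s(d) = e, s(t(e)) = s(c) = b, s(t(f)) = s(b) = h, s(t(g)) = s(e) = f, s(t(h)) = s(h) = c, s(t(i)) = s(i) = i.
Hence s ∘ t = [a d g e b h f c i].

a d g e b h f c i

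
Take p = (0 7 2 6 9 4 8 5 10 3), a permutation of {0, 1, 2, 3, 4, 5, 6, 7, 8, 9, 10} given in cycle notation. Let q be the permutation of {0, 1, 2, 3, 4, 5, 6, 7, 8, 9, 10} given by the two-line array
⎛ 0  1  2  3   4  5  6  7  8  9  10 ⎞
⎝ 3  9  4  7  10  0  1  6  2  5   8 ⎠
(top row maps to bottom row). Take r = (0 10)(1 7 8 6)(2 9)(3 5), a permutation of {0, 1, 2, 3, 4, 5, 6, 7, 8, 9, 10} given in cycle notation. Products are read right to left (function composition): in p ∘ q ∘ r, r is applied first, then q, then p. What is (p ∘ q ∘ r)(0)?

5

Apply the permutations in order: r(0) = 10, then q(10) = 8, then p(8) = 5. So (p ∘ q ∘ r)(0) = 5.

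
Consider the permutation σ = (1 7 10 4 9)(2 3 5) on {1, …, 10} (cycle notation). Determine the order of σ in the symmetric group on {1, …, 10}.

The cycle type of σ is (5, 3, 1, 1).
The order is lcm(5, 3) = 15.

15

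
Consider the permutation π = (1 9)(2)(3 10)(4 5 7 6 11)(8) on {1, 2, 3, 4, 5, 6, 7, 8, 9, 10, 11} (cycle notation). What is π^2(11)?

11 lies in the 5-cycle (4 5 7 6 11).
Advancing 2 steps from 11: 11 → 4 → 5.

5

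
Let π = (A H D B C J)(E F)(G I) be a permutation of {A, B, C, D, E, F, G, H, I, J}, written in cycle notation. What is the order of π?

The disjoint cycles have lengths 6, 2, 2.
The order is lcm(6, 2, 2) = 6.

6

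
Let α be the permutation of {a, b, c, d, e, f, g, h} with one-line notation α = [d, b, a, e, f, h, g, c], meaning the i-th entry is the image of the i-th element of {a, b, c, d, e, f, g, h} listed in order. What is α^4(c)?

f

Tracing c → a → … returns to c after 6 steps, so c lies in a 6-cycle (a d e f h c).
Advancing 4 steps from c: c → a → d → e → f.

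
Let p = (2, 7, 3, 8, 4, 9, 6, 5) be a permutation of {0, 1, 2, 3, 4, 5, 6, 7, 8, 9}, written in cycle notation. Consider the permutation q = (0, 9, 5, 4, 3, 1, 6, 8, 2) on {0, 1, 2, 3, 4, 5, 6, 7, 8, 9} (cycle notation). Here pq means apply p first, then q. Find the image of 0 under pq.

First apply p: p(0) = 0, then q(0) = 9. Thus (pq)(0) = 9.

9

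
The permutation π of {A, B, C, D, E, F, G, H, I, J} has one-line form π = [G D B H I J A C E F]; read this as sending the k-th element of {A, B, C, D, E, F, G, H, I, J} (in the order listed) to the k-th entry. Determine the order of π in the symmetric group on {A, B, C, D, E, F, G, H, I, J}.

Writing π as disjoint cycles, the cycle lengths are 4, 2, 2, 2.
The order of π is the least common multiple of its cycle lengths: lcm(4, 2, 2, 2) = 4.

4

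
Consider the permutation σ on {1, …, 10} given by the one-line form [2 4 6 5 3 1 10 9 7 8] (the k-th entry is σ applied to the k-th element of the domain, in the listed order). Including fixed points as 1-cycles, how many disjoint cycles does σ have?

2

The cycle decomposition is (1 2 4 5 3 6)(7 10 8 9), which has 2 cycles (counting 1-cycles).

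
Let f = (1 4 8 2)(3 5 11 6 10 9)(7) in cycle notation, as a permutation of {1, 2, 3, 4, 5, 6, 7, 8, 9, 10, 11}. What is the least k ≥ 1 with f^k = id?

The disjoint cycles have lengths 6, 4, 1.
The order of f is the least common multiple of its cycle lengths: lcm(6, 4) = 12.

12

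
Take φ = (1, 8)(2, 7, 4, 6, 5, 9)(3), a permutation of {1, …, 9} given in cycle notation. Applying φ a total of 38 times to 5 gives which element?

5 lies in the 6-cycle (2, 7, 4, 6, 5, 9).
Since the cycle has length 6, φ^38 acts on it the same as φ^2 (38 mod 6 = 2).
Advancing 2 steps from 5: 5 → 9 → 2.

2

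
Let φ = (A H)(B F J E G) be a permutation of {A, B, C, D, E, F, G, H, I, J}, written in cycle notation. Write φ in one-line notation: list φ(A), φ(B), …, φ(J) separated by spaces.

H F C D G J B A I E

Each element maps to the next entry in its cycle (wrapping to the front): A→H, B→F, C→C, D→D, E→G, F→J, G→B, H→A, I→I, J→E.
Listing these in domain order gives H F C D G J B A I E.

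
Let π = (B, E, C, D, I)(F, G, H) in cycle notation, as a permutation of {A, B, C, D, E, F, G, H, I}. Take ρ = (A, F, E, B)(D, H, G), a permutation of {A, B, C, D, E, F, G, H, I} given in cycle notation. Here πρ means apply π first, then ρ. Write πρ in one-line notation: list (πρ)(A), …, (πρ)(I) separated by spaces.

F B H I C D G E A

Chase each element through π then ρ: A → A → F; B → E → B; C → D → H; D → I → I; E → C → C; F → G → D; G → H → G; H → F → E; I → B → A.
Collecting the images, πρ = [F B H I C D G E A].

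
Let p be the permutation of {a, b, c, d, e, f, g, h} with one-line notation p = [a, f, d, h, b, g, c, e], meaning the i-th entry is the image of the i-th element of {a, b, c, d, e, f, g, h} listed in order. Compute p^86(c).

h

Tracing c → d → … returns to c after 7 steps, so c lies in a 7-cycle (b, f, g, c, d, h, e).
Since the cycle has length 7, p^86 acts on it the same as p^2 (86 mod 7 = 2).
Stepping 2 places around the cycle: c → d → h.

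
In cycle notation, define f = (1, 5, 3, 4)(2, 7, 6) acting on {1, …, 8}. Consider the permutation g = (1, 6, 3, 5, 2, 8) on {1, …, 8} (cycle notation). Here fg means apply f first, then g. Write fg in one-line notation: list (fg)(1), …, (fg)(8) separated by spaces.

(fg)(x) = g(f(x)). Computing each image: g(f(1)) = g(5) = 2, g(f(2)) = g(7) = 7, g(f(3)) = g(4) = 4, g(f(4)) = g(1) = 6, g(f(5)) = g(3) = 5, g(f(6)) = g(2) = 8, g(f(7)) = g(6) = 3, g(f(8)) = g(8) = 1.
Hence fg = [2 7 4 6 5 8 3 1].

2 7 4 6 5 8 3 1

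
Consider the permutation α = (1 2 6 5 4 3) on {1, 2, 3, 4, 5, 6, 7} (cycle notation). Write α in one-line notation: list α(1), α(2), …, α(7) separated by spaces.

2 6 1 3 4 5 7

Reading each image from the cycles: 1→2, 2→6, 3→1, 4→3, 5→4, 6→5, 7→7.
So the one-line form is 2 6 1 3 4 5 7.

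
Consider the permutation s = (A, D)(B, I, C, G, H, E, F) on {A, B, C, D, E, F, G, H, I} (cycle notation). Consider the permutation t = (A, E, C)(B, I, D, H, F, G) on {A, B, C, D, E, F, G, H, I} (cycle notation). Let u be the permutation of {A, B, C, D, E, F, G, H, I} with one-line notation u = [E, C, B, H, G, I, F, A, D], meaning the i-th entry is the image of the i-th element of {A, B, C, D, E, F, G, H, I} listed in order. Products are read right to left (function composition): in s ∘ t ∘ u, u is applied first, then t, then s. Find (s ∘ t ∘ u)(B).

Apply the permutations in order: u(B) = C, then t(C) = A, then s(A) = D. So (s ∘ t ∘ u)(B) = D.

D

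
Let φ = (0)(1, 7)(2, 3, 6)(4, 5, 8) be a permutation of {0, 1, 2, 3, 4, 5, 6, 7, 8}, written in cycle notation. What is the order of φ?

6

The disjoint cycles have lengths 3, 3, 2, 1.
Since disjoint cycles commute, ord(φ) = lcm(3, 3, 2) = 6.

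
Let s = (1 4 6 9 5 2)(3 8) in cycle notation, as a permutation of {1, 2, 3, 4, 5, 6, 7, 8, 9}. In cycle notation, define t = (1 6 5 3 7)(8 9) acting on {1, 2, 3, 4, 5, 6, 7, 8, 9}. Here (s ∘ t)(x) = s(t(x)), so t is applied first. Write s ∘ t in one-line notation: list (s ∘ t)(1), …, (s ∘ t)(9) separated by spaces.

Chase each element through t then s: 1 → 6 → 9; 2 → 2 → 1; 3 → 7 → 7; 4 → 4 → 6; 5 → 3 → 8; 6 → 5 → 2; 7 → 1 → 4; 8 → 9 → 5; 9 → 8 → 3.
So s ∘ t in one-line form is 9 1 7 6 8 2 4 5 3.

9 1 7 6 8 2 4 5 3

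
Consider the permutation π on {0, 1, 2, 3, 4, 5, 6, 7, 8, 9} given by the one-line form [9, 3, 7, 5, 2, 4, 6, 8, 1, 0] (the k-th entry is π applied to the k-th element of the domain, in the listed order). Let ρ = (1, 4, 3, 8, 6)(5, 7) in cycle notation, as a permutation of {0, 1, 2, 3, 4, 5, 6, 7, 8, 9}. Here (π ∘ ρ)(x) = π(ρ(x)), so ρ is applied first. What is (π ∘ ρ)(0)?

(π ∘ ρ)(0) = π(ρ(0)). ρ(0) = 0, then π(0) = 9. So (π ∘ ρ)(0) = 9.

9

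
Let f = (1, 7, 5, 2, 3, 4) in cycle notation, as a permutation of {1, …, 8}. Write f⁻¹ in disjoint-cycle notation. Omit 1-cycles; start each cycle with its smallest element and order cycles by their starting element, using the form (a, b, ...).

Inverting a permutation written in cycle notation just reverses the order within every cycle.
After reversing and putting each cycle's least element first, f⁻¹ = (1, 4, 3, 2, 5, 7).

(1, 4, 3, 2, 5, 7)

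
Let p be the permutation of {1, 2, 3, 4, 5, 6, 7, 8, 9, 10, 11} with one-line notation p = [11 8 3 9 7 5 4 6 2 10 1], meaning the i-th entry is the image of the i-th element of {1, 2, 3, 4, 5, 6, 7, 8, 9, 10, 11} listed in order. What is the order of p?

Writing p as disjoint cycles, the cycle lengths are 7, 2, 1, 1.
The order of p is the least common multiple of its cycle lengths: lcm(7, 2) = 14.

14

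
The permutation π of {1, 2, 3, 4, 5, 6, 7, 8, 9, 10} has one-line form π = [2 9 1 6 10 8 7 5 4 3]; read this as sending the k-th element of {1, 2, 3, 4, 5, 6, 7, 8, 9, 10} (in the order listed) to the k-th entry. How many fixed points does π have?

The fixed points (elements with π(x) = x) are {7}, so there is 1.

1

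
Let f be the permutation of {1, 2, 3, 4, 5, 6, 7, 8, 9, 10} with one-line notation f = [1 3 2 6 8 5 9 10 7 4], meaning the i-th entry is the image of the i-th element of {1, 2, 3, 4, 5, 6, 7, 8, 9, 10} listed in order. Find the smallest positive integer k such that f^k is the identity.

Decomposing into disjoint cycles gives cycle lengths 5, 2, 2, 1.
The order of f is the least common multiple of its cycle lengths: lcm(5, 2, 2) = 10.

10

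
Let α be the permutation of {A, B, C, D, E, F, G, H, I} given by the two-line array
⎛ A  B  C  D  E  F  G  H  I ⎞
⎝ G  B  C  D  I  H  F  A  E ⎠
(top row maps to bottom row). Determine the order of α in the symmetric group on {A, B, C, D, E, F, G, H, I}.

Decomposing into disjoint cycles gives cycle lengths 4, 2, 1, 1, 1.
The order is lcm(4, 2) = 4.

4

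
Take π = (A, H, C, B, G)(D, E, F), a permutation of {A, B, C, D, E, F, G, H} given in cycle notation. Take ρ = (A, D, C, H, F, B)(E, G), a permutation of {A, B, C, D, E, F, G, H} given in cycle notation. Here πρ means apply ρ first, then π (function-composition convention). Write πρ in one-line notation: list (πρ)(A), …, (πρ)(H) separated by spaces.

E H C B A G F D

(πρ)(x) = π(ρ(x)). Computing each image: π(ρ(A)) = π(D) = E, π(ρ(B)) = π(A) = H, π(ρ(C)) = π(H) = C, π(ρ(D)) = π(C) = B, π(ρ(E)) = π(G) = A, π(ρ(F)) = π(B) = G, π(ρ(G)) = π(E) = F, π(ρ(H)) = π(F) = D.
Hence πρ = [E H C B A G F D].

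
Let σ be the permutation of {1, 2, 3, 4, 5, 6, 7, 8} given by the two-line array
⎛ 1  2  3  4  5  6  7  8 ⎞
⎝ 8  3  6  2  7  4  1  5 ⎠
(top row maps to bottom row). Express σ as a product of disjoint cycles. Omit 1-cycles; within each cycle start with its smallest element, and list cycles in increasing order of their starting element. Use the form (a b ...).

From 1: 1 → 8 → 5 → 7 → 1, closing the cycle (1 8 5 7).
Continuing from each remaining unvisited element yields (1 8 5 7)(2 3 6 4).

(1 8 5 7)(2 3 6 4)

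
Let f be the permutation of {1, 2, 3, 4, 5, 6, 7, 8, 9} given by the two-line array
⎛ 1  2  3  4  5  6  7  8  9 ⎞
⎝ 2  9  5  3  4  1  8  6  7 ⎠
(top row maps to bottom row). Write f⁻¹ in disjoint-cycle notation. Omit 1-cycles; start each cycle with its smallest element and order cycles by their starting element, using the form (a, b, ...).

The cycle decomposition of f is (1, 2, 9, 7, 8, 6)(3, 5, 4).
The inverse reverses every cycle; in canonical form, f⁻¹ = (1, 6, 8, 7, 9, 2)(3, 4, 5).

(1, 6, 8, 7, 9, 2)(3, 4, 5)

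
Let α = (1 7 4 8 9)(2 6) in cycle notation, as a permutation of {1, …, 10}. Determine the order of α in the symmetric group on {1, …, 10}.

10

The cycle type of α is (5, 2, 1, 1, 1).
The order is lcm(5, 2) = 10.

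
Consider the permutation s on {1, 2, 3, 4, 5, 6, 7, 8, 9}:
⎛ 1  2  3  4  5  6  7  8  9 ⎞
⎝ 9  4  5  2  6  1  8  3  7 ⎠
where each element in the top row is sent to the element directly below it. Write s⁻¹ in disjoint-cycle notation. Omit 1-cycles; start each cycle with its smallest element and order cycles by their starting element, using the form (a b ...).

(1 6 5 3 8 7 9)(2 4)

The cycle decomposition of s is (1 9 7 8 3 5 6)(2 4).
Reversing each cycle (and rotating so the smallest element leads) gives s⁻¹ = (1 6 5 3 8 7 9)(2 4).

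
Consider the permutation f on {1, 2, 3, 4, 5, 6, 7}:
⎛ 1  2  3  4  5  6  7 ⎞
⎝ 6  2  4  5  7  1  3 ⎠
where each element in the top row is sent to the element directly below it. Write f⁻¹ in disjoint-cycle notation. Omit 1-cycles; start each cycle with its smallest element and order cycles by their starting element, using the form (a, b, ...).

First write f in disjoint cycles: (1, 6)(3, 4, 5, 7).
The inverse reverses every cycle; in canonical form, f⁻¹ = (1, 6)(3, 7, 5, 4).

(1, 6)(3, 7, 5, 4)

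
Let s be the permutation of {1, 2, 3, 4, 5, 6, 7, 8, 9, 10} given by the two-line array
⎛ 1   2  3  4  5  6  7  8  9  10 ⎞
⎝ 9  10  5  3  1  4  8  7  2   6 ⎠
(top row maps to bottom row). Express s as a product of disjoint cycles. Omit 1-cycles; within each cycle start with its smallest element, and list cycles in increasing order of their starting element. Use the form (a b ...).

From 1: 1 → 9 → 2 → 10 → 6 → 4 → 3 → 5 → 1, closing the cycle (1 9 2 10 6 4 3 5).
Repeating from the next unused element and collecting all non-trivial cycles gives (1 9 2 10 6 4 3 5)(7 8).

(1 9 2 10 6 4 3 5)(7 8)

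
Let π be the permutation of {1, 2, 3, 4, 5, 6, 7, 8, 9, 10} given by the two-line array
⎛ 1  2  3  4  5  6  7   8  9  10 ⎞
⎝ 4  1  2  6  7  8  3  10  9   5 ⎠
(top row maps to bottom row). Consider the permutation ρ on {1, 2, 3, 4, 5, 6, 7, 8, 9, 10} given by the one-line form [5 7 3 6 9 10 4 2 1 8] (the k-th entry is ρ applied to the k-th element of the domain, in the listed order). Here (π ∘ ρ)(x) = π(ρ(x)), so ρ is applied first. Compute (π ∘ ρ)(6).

5

First apply ρ: ρ(6) = 10, then π(10) = 5. Thus (π ∘ ρ)(6) = 5.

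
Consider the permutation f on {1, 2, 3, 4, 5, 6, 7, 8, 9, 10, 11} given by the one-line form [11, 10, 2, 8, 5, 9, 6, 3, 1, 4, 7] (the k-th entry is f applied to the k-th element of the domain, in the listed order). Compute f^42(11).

6

Tracing 11 → 7 → … returns to 11 after 5 steps, so 11 lies in a 5-cycle (1, 11, 7, 6, 9).
Since the cycle has length 5, f^42 acts on it the same as f^2 (42 mod 5 = 2).
Advancing 2 steps from 11: 11 → 7 → 6.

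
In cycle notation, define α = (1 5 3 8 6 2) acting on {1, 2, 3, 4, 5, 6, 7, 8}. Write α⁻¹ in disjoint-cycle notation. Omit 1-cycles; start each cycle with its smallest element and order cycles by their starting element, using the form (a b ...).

(1 2 6 8 3 5)

Inverting a permutation written in cycle notation just reverses the order within every cycle.
After reversing and putting each cycle's least element first, α⁻¹ = (1 2 6 8 3 5).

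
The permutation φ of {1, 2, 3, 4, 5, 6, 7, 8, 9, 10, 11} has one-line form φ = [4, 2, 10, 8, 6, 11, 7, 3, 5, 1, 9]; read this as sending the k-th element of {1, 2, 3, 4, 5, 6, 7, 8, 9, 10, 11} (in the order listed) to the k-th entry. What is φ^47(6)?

Tracing 6 → 11 → … returns to 6 after 4 steps, so 6 lies in a 4-cycle (5 6 11 9).
Powers repeat with period 4 on this cycle, and 47 mod 4 = 3, so φ^47(6) = φ^3(6).
Stepping 3 places around the cycle: 6 → 11 → 9 → 5.

5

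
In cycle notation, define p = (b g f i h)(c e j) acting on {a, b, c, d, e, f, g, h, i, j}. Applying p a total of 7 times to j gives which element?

c

j lies in the 3-cycle (c e j).
Since the cycle has length 3, p^7 acts on it the same as p^1 (7 mod 3 = 1).
Stepping 1 place around the cycle: j → c.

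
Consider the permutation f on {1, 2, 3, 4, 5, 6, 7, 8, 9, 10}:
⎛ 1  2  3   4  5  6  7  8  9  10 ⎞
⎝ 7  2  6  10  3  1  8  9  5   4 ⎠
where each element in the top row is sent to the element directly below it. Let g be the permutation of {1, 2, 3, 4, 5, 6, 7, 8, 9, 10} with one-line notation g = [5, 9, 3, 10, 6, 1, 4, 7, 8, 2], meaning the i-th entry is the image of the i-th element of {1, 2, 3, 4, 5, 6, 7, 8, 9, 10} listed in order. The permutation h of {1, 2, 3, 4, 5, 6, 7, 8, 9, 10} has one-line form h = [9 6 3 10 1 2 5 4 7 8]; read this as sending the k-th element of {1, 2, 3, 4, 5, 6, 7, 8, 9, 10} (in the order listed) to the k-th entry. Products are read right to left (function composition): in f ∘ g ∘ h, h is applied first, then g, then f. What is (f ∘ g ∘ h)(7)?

1

(f ∘ g ∘ h)(7) = f(g(h(7))). h(7) = 5, then g(5) = 6, then f(6) = 1, so the result is 1.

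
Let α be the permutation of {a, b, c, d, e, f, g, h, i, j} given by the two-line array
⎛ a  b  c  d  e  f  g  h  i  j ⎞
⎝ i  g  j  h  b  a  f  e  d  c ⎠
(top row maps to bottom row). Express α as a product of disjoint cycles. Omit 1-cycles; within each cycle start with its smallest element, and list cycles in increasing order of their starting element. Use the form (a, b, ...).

Start at a and follow images: a → i → d → h → e → b → g → f → a, giving the cycle (a, i, d, h, e, b, g, f).
Repeating from the next unused element and collecting all non-trivial cycles gives (a, i, d, h, e, b, g, f)(c, j).

(a, i, d, h, e, b, g, f)(c, j)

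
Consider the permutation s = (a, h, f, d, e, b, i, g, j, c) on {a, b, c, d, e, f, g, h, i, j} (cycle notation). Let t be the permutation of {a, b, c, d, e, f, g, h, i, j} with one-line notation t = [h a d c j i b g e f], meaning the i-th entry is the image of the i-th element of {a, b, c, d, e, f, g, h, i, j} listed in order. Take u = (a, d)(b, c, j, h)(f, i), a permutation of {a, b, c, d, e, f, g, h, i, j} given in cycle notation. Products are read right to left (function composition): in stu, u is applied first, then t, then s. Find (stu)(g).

Chase g: u(g) = g; t(g) = b; s(b) = i. Hence (stu)(g) = i.

i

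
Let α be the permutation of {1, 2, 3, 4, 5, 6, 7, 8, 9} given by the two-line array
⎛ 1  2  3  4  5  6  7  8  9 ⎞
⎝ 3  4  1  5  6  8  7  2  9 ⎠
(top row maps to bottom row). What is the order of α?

The disjoint-cycle form of α has cycle lengths 5, 2, 1, 1.
Since disjoint cycles commute, ord(α) = lcm(5, 2) = 10.

10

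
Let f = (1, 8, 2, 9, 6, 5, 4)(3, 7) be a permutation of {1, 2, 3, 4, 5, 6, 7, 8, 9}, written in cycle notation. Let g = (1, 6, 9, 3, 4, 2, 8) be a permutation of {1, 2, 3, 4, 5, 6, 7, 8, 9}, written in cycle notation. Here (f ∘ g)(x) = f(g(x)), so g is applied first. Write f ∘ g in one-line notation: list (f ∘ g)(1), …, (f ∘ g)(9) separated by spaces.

5 2 1 9 4 6 3 8 7

For each element, apply g then f: 1 → 6 → 5; 2 → 8 → 2; 3 → 4 → 1; 4 → 2 → 9; 5 → 5 → 4; 6 → 9 → 6; 7 → 7 → 3; 8 → 1 → 8; 9 → 3 → 7.
Collecting the images, f ∘ g = [5 2 1 9 4 6 3 8 7].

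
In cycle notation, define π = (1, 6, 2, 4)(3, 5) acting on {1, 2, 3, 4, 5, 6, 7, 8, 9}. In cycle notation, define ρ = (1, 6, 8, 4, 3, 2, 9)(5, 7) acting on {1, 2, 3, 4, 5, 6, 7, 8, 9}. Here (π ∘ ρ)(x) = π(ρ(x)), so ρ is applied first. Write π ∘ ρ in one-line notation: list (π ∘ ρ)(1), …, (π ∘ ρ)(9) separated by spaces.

2 9 4 5 7 8 3 1 6

For each element, apply ρ then π: 1 → 6 → 2; 2 → 9 → 9; 3 → 2 → 4; 4 → 3 → 5; 5 → 7 → 7; 6 → 8 → 8; 7 → 5 → 3; 8 → 4 → 1; 9 → 1 → 6.
So π ∘ ρ in one-line form is 2 9 4 5 7 8 3 1 6.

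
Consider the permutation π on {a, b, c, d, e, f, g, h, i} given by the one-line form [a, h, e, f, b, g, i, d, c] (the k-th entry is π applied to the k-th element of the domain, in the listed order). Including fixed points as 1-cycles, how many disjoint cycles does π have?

2

The cycle decomposition is (a)(b h d f g i c e), which has 2 cycles (counting 1-cycles).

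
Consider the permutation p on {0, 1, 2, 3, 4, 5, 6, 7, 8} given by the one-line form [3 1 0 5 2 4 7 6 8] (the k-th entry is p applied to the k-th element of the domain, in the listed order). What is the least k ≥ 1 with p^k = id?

The disjoint-cycle form of p has cycle lengths 5, 2, 1, 1.
Since disjoint cycles commute, ord(p) = lcm(5, 2) = 10.

10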